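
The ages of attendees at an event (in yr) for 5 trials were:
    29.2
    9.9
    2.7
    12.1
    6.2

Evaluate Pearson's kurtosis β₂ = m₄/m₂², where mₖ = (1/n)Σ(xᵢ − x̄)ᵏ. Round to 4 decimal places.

2.7112

x̄ = 12.0200
Σ(xᵢ − x̄)² = 420.3880 ⇒ m₂ = 84.07760
Σ(xᵢ − x̄)⁴ = 95827.5549 ⇒ m₄ = 19165.51098
m₂² = 7069.04282
β₂ = m₄/m₂² = 19165.51098 / 7069.04282 ≈ 2.7112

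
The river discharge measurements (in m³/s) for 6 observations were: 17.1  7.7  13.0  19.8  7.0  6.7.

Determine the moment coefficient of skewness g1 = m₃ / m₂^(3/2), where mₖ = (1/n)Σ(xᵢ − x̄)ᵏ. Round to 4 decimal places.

0.3782

x̄ = (17.1 + 7.7 + 13.0 + 19.8 + 7.0 + 6.7) / 6 = 11.8833
deviations (xᵢ − x̄): 5.2167, -4.1833, 1.1167, 7.9167, -4.8833, -5.1833
Σ(xᵢ − x̄)² = 159.3483 ⇒ m₂ = 159.3483/6 = 26.55806
Σ(xᵢ − x̄)³ = 310.6004 ⇒ m₃ = 310.6004/6 = 51.76674
m₂^(3/2) = 26.55806^(1.5) = 136.86563
g1 = m₃ / m₂^(3/2) = 51.76674 / 136.86563 ≈ 0.3782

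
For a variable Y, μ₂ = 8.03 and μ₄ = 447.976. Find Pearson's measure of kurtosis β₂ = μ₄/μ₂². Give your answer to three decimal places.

6.947

μ₂² = 8.03² = 64.48090
μ₄/μ₂² = 447.976 / 64.48090 = 6.94742
β₂ ≈ 6.947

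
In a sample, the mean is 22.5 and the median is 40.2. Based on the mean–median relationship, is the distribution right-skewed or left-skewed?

left-skewed

mean − median = 22.5 − 40.2 = -17.7
mean < median ⇒ the longer tail is on the left ⇒ left-skewed (negatively skewed).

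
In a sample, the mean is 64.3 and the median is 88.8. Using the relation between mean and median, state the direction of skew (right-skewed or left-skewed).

mean − median = 64.3 − 88.8 = -24.5
mean < median ⇒ the longer tail is on the left ⇒ left-skewed (negatively skewed).

left-skewed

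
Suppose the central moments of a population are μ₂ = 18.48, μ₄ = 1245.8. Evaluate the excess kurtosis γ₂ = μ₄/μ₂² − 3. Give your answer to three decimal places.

μ₂² = 18.48² = 341.51040
μ₄/μ₂² = 1245.8 / 341.51040 = 3.64791
γ₂ = 3.64791 − 3 ≈ 0.648

0.648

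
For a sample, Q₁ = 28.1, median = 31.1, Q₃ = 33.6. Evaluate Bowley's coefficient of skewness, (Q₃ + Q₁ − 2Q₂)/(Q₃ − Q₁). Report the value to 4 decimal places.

-0.0909

numerator: Q₃ + Q₁ − 2Q₂ = 33.6 + 28.1 − 2×31.1 = -0.5000
denominator: Q₃ − Q₁ = 33.6 − 28.1 = 5.5000
Bowley skewness = -0.5000 / 5.5000 ≈ -0.0909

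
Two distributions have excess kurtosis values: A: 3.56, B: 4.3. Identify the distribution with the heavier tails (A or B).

B

Higher excess kurtosis ⇒ heavier tails relative to the normal distribution.
3.56 vs 4.3: the larger is 4.3, so B has heavier tails.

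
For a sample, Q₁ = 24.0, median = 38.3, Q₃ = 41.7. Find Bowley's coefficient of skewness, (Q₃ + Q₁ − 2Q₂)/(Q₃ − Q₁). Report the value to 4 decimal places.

-0.6158

numerator: Q₃ + Q₁ − 2Q₂ = 41.7 + 24.0 − 2×38.3 = -10.9000
denominator: Q₃ − Q₁ = 41.7 − 24.0 = 17.7000
Bowley skewness = -10.9000 / 17.7000 ≈ -0.6158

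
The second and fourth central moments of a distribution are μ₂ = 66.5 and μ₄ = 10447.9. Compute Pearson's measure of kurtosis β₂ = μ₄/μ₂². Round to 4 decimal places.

μ₂² = 66.5² = 4422.25000
μ₄/μ₂² = 10447.9 / 4422.25000 = 2.36258
β₂ ≈ 2.3626

2.3626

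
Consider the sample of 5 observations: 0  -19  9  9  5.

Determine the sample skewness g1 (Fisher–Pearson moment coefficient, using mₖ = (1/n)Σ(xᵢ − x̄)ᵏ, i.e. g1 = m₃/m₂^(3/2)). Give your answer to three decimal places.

x̄ = (0 - 19 + 9 + 9 + 5) / 5 = 0.8000
deviations (xᵢ − x̄): -0.8000, -19.8000, 8.2000, 8.2000, 4.2000
Σ(xᵢ − x̄)² = 544.8000 ⇒ m₂ = 544.8000/5 = 108.96000
Σ(xᵢ − x̄)³ = -6586.0800 ⇒ m₃ = -6586.0800/5 = -1317.21600
m₂^(3/2) = 108.96000^(1.5) = 1137.36705
g1 = m₃ / m₂^(3/2) = -1317.21600 / 1137.36705 ≈ -1.158

-1.158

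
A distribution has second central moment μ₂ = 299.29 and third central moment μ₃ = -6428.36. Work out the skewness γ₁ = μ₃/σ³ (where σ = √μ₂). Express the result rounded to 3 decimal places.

σ = √μ₂ = √299.29 = 17.30000
σ³ = μ₂^(3/2) = 5177.71700
γ₁ = μ₃/σ³ = -6428.36 / 5177.71700 ≈ -1.242

-1.242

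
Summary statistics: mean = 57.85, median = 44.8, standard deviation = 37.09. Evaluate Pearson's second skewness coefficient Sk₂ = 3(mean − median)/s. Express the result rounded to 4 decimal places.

1.0555

Sk₂ = 3(57.85 − 44.8) / 37.09 = 3 × 13.0500 / 37.09
    = 39.1500 / 37.09 ≈ 1.0555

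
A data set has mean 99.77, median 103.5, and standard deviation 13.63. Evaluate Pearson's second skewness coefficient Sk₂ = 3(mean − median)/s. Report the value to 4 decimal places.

-0.8210

Sk₂ = 3(99.77 − 103.5) / 13.63 = 3 × -3.7300 / 13.63
    = -11.1900 / 13.63 ≈ -0.8210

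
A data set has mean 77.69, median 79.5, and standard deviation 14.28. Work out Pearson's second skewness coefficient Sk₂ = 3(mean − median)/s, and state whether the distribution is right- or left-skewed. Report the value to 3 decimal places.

-0.380, left-skewed

Sk₂ = 3(77.69 − 79.5) / 14.28 = 3 × -1.8100 / 14.28
    = -5.4300 / 14.28 ≈ -0.380
Sk₂ < 0 ⇒ mean < median ⇒ left-skewed (negative skew).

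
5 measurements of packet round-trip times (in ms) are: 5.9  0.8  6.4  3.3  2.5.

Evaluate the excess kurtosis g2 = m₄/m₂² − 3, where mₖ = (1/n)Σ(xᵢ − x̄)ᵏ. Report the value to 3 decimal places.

-1.477

x̄ = 3.7800
Σ(xᵢ − x̄)² = 22.1080 ⇒ m₂ = 4.42160
Σ(xᵢ − x̄)⁴ = 148.9186 ⇒ m₄ = 29.78371
m₂² = 19.55055
g2 = m₄/m₂² − 3 = 1.52342 − 3 ≈ -1.477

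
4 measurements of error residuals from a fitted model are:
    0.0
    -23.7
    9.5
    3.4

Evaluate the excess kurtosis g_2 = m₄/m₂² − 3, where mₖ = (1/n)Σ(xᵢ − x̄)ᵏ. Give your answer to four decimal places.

x̄ = -2.7000
Σ(xᵢ − x̄)² = 634.3400 ⇒ m₂ = 158.58500
Σ(xᵢ − x̄)⁴ = 218072.0738 ⇒ m₄ = 54518.01845
m₂² = 25149.20222
g_2 = m₄/m₂² − 3 = 2.16778 − 3 ≈ -0.8322

-0.8322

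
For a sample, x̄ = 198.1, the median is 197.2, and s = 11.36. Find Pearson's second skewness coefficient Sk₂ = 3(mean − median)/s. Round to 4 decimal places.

Sk₂ = 3(198.1 − 197.2) / 11.36 = 3 × 0.9000 / 11.36
    = 2.7000 / 11.36 ≈ 0.2377

0.2377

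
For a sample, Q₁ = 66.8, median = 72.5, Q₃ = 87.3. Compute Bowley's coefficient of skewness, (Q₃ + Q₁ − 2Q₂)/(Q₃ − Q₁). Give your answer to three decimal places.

0.444

numerator: Q₃ + Q₁ − 2Q₂ = 87.3 + 66.8 − 2×72.5 = 9.1000
denominator: Q₃ − Q₁ = 87.3 − 66.8 = 20.5000
Bowley skewness = 9.1000 / 20.5000 ≈ 0.444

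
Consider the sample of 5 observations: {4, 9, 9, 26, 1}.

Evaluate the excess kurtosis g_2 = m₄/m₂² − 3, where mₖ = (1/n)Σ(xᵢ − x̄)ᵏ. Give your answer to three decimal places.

x̄ = 9.8000
Σ(xᵢ − x̄)² = 374.8000 ⇒ m₂ = 74.96000
Σ(xᵢ − x̄)⁴ = 76004.1760 ⇒ m₄ = 15200.83520
m₂² = 5619.00160
g_2 = m₄/m₂² − 3 = 2.70526 − 3 ≈ -0.295

-0.295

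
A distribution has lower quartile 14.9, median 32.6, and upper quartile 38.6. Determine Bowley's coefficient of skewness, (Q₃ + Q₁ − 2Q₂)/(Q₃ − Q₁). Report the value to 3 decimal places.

numerator: Q₃ + Q₁ − 2Q₂ = 38.6 + 14.9 − 2×32.6 = -11.7000
denominator: Q₃ − Q₁ = 38.6 − 14.9 = 23.7000
Bowley skewness = -11.7000 / 23.7000 ≈ -0.494

-0.494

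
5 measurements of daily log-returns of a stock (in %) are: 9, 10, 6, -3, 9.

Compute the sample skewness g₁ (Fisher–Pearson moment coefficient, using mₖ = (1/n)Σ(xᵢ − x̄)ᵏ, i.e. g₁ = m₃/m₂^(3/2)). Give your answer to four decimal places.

-1.2360

x̄ = (9 + 10 + 6 - 3 + 9) / 5 = 6.2000
deviations (xᵢ − x̄): 2.8000, 3.8000, -0.2000, -9.2000, 2.8000
Σ(xᵢ − x̄)² = 114.8000 ⇒ m₂ = 114.8000/5 = 22.96000
Σ(xᵢ − x̄)³ = -679.9200 ⇒ m₃ = -679.9200/5 = -135.98400
m₂^(3/2) = 22.96000^(1.5) = 110.01650
g₁ = m₃ / m₂^(3/2) = -135.98400 / 110.01650 ≈ -1.2360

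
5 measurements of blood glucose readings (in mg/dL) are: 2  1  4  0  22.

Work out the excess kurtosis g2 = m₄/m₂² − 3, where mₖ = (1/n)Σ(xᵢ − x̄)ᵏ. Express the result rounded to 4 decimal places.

x̄ = 5.8000
Σ(xᵢ − x̄)² = 336.8000 ⇒ m₂ = 67.36000
Σ(xᵢ − x̄)⁴ = 70756.2560 ⇒ m₄ = 14151.25120
m₂² = 4537.36960
g2 = m₄/m₂² − 3 = 3.11882 − 3 ≈ 0.1188

0.1188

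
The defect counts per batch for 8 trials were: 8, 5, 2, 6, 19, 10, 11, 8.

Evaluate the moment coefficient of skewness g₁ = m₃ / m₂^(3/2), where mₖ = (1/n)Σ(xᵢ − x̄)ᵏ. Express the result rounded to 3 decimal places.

0.910

x̄ = (8 + 5 + 2 + 6 + 19 + 10 + 11 + 8) / 8 = 8.6250
deviations (xᵢ − x̄): -0.6250, -3.6250, -6.6250, -2.6250, 10.3750, 1.3750, 2.3750, -0.6250
Σ(xᵢ − x̄)² = 179.8750 ⇒ m₂ = 179.8750/8 = 22.48438
Σ(xᵢ − x̄)³ = 775.7813 ⇒ m₃ = 775.7813/8 = 96.97266
m₂^(3/2) = 22.48438^(1.5) = 106.61572
g₁ = m₃ / m₂^(3/2) = 96.97266 / 106.61572 ≈ 0.910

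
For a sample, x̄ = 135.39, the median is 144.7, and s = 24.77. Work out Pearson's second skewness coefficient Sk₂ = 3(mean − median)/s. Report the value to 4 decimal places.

Sk₂ = 3(135.39 − 144.7) / 24.77 = 3 × -9.3100 / 24.77
    = -27.9300 / 24.77 ≈ -1.1276

-1.1276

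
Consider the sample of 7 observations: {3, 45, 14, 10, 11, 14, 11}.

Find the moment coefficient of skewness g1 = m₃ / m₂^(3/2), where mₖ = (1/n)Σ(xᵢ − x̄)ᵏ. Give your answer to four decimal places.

x̄ = (3 + 45 + 14 + 10 + 11 + 14 + 11) / 7 = 15.4286
deviations (xᵢ − x̄): -12.4286, 29.5714, -1.4286, -5.4286, -4.4286, -1.4286, -4.4286
Σ(xᵢ − x̄)² = 1101.7143 ⇒ m₂ = 1101.7143/7 = 157.38776
Σ(xᵢ − x̄)³ = 23599.9592 ⇒ m₃ = 23599.9592/7 = 3371.42274
m₂^(3/2) = 157.38776^(1.5) = 1974.49670
g1 = m₃ / m₂^(3/2) = 3371.42274 / 1974.49670 ≈ 1.7075

1.7075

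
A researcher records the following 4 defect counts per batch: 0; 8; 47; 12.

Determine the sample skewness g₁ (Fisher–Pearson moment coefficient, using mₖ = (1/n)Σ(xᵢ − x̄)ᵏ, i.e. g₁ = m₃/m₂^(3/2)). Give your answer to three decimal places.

0.953

x̄ = (0 + 8 + 47 + 12) / 4 = 16.7500
deviations (xᵢ − x̄): -16.7500, -8.7500, 30.2500, -4.7500
Σ(xᵢ − x̄)² = 1294.7500 ⇒ m₂ = 1294.7500/4 = 323.68750
Σ(xᵢ − x̄)³ = 22204.1250 ⇒ m₃ = 22204.1250/4 = 5551.03125
m₂^(3/2) = 323.68750^(1.5) = 5823.56453
g₁ = m₃ / m₂^(3/2) = 5551.03125 / 5823.56453 ≈ 0.953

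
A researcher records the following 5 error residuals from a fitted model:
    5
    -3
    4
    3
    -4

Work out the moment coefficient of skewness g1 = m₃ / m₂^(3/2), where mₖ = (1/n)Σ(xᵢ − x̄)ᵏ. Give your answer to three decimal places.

x̄ = (5 - 3 + 4 + 3 - 4) / 5 = 1.0000
deviations (xᵢ − x̄): 4.0000, -4.0000, 3.0000, 2.0000, -5.0000
Σ(xᵢ − x̄)² = 70.0000 ⇒ m₂ = 70.0000/5 = 14.00000
Σ(xᵢ − x̄)³ = -90.0000 ⇒ m₃ = -90.0000/5 = -18.00000
m₂^(3/2) = 14.00000^(1.5) = 52.38320
g1 = m₃ / m₂^(3/2) = -18.00000 / 52.38320 ≈ -0.344

-0.344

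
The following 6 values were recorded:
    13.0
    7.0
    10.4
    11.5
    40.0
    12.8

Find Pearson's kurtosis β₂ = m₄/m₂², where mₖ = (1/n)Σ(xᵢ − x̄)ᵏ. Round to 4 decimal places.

3.9805

x̄ = 15.7833
Σ(xᵢ − x̄)² = 727.5683 ⇒ m₂ = 121.26139
Σ(xᵢ − x̄)⁴ = 351187.3666 ⇒ m₄ = 58531.22777
m₂² = 14704.32444
β₂ = m₄/m₂² = 58531.22777 / 14704.32444 ≈ 3.9805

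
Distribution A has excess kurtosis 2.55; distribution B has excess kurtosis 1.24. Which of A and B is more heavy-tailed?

Higher excess kurtosis ⇒ heavier tails relative to the normal distribution.
2.55 vs 1.24: the larger is 2.55, so A has heavier tails.

A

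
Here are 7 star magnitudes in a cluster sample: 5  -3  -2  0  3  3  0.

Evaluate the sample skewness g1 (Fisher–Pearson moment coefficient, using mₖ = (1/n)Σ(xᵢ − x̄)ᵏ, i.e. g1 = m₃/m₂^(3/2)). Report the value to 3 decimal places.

0.064

x̄ = (5 - 3 - 2 + 0 + 3 + 3 + 0) / 7 = 0.8571
deviations (xᵢ − x̄): 4.1429, -3.8571, -2.8571, -0.8571, 2.1429, 2.1429, -0.8571
Σ(xᵢ − x̄)² = 50.8571 ⇒ m₂ = 50.8571/7 = 7.26531
Σ(xᵢ − x̄)³ = 8.8163 ⇒ m₃ = 8.8163/7 = 1.25948
m₂^(3/2) = 7.26531^(1.5) = 19.58307
g1 = m₃ / m₂^(3/2) = 1.25948 / 19.58307 ≈ 0.064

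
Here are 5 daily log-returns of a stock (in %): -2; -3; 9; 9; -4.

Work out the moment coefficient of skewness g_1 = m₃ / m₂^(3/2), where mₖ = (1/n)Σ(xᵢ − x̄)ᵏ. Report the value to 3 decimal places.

0.373

x̄ = (-2 - 3 + 9 + 9 - 4) / 5 = 1.8000
deviations (xᵢ − x̄): -3.8000, -4.8000, 7.2000, 7.2000, -5.8000
Σ(xᵢ − x̄)² = 174.8000 ⇒ m₂ = 174.8000/5 = 34.96000
Σ(xᵢ − x̄)³ = 385.9200 ⇒ m₃ = 385.9200/5 = 77.18400
m₂^(3/2) = 34.96000^(1.5) = 206.70793
g_1 = m₃ / m₂^(3/2) = 77.18400 / 206.70793 ≈ 0.373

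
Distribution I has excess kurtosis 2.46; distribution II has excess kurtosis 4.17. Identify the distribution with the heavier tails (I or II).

II

Higher excess kurtosis ⇒ heavier tails relative to the normal distribution.
2.46 vs 4.17: the larger is 4.17, so II has heavier tails.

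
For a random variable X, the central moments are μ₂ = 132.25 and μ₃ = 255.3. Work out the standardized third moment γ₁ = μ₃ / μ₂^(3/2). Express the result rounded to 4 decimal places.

σ = √μ₂ = √132.25 = 11.50000
σ³ = μ₂^(3/2) = 1520.87500
γ₁ = μ₃/σ³ = 255.3 / 1520.87500 ≈ 0.1679

0.1679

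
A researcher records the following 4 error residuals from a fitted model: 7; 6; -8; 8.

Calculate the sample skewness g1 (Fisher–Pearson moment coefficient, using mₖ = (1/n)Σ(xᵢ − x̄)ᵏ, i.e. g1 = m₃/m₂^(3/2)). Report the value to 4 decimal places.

-1.1143

x̄ = (7 + 6 - 8 + 8) / 4 = 3.2500
deviations (xᵢ − x̄): 3.7500, 2.7500, -11.2500, 4.7500
Σ(xᵢ − x̄)² = 170.7500 ⇒ m₂ = 170.7500/4 = 42.68750
Σ(xᵢ − x̄)³ = -1243.1250 ⇒ m₃ = -1243.1250/4 = -310.78125
m₂^(3/2) = 42.68750^(1.5) = 278.90165
g1 = m₃ / m₂^(3/2) = -310.78125 / 278.90165 ≈ -1.1143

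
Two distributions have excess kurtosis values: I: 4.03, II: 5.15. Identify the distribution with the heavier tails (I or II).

II

Higher excess kurtosis ⇒ heavier tails relative to the normal distribution.
4.03 vs 5.15: the larger is 5.15, so II has heavier tails.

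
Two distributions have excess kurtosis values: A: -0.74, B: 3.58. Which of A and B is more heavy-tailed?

B

Higher excess kurtosis ⇒ heavier tails relative to the normal distribution.
-0.74 vs 3.58: the larger is 3.58, so B has heavier tails. (B is leptokurtic — heavier-than-normal tails; the other is platykurtic.)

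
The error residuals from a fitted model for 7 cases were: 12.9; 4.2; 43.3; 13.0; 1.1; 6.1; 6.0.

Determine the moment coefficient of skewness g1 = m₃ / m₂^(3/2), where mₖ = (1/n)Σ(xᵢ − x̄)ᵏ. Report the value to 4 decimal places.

1.6603

x̄ = (12.9 + 4.2 + 43.3 + 13.0 + 1.1 + 6.1 + 6.0) / 7 = 12.3714
deviations (xᵢ − x̄): 0.5286, -8.1714, 30.9286, 0.6286, -11.2714, -6.2714, -6.3714
Σ(xᵢ − x̄)² = 1230.9943 ⇒ m₂ = 1230.9943/7 = 175.85633
Σ(xᵢ − x̄)³ = 27103.0280 ⇒ m₃ = 27103.0280/7 = 3871.86114
m₂^(3/2) = 175.85633^(1.5) = 2332.04537
g1 = m₃ / m₂^(3/2) = 3871.86114 / 2332.04537 ≈ 1.6603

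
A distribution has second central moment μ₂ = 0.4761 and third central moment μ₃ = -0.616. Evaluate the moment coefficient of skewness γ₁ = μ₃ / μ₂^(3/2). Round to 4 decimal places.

σ = √μ₂ = √0.4761 = 0.69000
σ³ = μ₂^(3/2) = 0.32851
γ₁ = μ₃/σ³ = -0.616 / 0.32851 ≈ -1.8751

-1.8751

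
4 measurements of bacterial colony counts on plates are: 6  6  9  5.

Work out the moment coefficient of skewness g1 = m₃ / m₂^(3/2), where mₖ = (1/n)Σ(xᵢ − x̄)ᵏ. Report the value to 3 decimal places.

0.889

x̄ = (6 + 6 + 9 + 5) / 4 = 6.5000
deviations (xᵢ − x̄): -0.5000, -0.5000, 2.5000, -1.5000
Σ(xᵢ − x̄)² = 9.0000 ⇒ m₂ = 9.0000/4 = 2.25000
Σ(xᵢ − x̄)³ = 12.0000 ⇒ m₃ = 12.0000/4 = 3.00000
m₂^(3/2) = 2.25000^(1.5) = 3.37500
g1 = m₃ / m₂^(3/2) = 3.00000 / 3.37500 ≈ 0.889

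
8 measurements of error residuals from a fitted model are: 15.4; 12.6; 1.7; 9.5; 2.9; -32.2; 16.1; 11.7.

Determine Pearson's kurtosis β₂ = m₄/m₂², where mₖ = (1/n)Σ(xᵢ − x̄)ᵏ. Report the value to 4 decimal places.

4.9301

x̄ = 4.7125
Σ(xᵢ − x̄)² = 1752.7488 ⇒ m₂ = 219.09359
Σ(xᵢ − x̄)⁴ = 1893230.4955 ⇒ m₄ = 236653.81193
m₂² = 48002.00282
β₂ = m₄/m₂² = 236653.81193 / 48002.00282 ≈ 4.9301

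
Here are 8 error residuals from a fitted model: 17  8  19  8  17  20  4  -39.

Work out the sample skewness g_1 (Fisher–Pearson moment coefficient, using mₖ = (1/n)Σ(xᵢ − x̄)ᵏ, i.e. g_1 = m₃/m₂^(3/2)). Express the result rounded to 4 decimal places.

x̄ = (17 + 8 + 19 + 8 + 17 + 20 + 4 - 39) / 8 = 6.7500
deviations (xᵢ − x̄): 10.2500, 1.2500, 12.2500, 1.2500, 10.2500, 13.2500, -2.7500, -45.7500
Σ(xᵢ − x̄)² = 2639.5000 ⇒ m₂ = 2639.5000/8 = 329.93750
Σ(xᵢ − x̄)³ = -89456.2500 ⇒ m₃ = -89456.2500/8 = -11182.03125
m₂^(3/2) = 329.93750^(1.5) = 5993.04473
g_1 = m₃ / m₂^(3/2) = -11182.03125 / 5993.04473 ≈ -1.8658

-1.8658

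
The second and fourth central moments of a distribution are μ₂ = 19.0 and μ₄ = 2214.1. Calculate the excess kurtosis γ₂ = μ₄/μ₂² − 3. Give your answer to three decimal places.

3.133

μ₂² = 19.0² = 361.00000
μ₄/μ₂² = 2214.1 / 361.00000 = 6.13324
γ₂ = 6.13324 − 3 ≈ 3.133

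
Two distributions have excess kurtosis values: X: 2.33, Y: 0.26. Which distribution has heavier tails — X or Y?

X

Higher excess kurtosis ⇒ heavier tails relative to the normal distribution.
2.33 vs 0.26: the larger is 2.33, so X has heavier tails.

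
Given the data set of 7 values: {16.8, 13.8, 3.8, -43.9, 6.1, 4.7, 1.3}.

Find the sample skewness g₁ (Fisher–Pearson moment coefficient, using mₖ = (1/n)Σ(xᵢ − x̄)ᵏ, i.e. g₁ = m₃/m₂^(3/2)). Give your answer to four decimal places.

x̄ = (16.8 + 13.8 + 3.8 - 43.9 + 6.1 + 4.7 + 1.3) / 7 = 0.3714
deviations (xᵢ − x̄): 16.4286, 13.4286, 3.4286, -44.2714, 5.7286, 4.3286, 0.9286
Σ(xᵢ − x̄)² = 2474.3543 ⇒ m₂ = 2474.3543/7 = 353.47918
Σ(xᵢ − x̄)³ = -79604.4383 ⇒ m₃ = -79604.4383/7 = -11372.06262
m₂^(3/2) = 353.47918^(1.5) = 6645.77701
g₁ = m₃ / m₂^(3/2) = -11372.06262 / 6645.77701 ≈ -1.7112

-1.7112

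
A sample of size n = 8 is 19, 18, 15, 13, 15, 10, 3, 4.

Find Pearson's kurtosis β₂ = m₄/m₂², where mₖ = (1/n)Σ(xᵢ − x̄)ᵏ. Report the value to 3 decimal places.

x̄ = 12.1250
Σ(xᵢ − x̄)² = 252.8750 ⇒ m₂ = 31.60938
Σ(xᵢ − x̄)⁴ = 14874.2129 ⇒ m₄ = 1859.27661
m₂² = 999.15259
β₂ = m₄/m₂² = 1859.27661 / 999.15259 ≈ 1.861

1.861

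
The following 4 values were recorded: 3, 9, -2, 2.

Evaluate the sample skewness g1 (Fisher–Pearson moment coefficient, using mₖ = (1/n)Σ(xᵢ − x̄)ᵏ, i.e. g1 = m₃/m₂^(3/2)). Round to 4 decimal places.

x̄ = (3 + 9 - 2 + 2) / 4 = 3.0000
deviations (xᵢ − x̄): 0.0000, 6.0000, -5.0000, -1.0000
Σ(xᵢ − x̄)² = 62.0000 ⇒ m₂ = 62.0000/4 = 15.50000
Σ(xᵢ − x̄)³ = 90.0000 ⇒ m₃ = 90.0000/4 = 22.50000
m₂^(3/2) = 15.50000^(1.5) = 61.02356
g1 = m₃ / m₂^(3/2) = 22.50000 / 61.02356 ≈ 0.3687

0.3687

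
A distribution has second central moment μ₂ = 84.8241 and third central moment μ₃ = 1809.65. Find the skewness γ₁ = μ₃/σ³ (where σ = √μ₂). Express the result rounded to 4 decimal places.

2.3164

σ = √μ₂ = √84.8241 = 9.21000
σ³ = μ₂^(3/2) = 781.22996
γ₁ = μ₃/σ³ = 1809.65 / 781.22996 ≈ 2.3164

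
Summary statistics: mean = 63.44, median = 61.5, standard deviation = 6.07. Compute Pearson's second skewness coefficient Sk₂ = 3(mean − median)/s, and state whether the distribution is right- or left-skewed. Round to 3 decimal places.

Sk₂ = 3(63.44 − 61.5) / 6.07 = 3 × 1.9400 / 6.07
    = 5.8200 / 6.07 ≈ 0.959
Sk₂ > 0 ⇒ mean > median ⇒ right-skewed (positive skew).

0.959, right-skewed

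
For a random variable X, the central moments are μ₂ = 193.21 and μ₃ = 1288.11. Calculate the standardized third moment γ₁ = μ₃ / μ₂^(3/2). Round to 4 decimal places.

σ = √μ₂ = √193.21 = 13.90000
σ³ = μ₂^(3/2) = 2685.61900
γ₁ = μ₃/σ³ = 1288.11 / 2685.61900 ≈ 0.4796

0.4796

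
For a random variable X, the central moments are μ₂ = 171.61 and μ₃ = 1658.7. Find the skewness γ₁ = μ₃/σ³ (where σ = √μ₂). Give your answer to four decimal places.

σ = √μ₂ = √171.61 = 13.10000
σ³ = μ₂^(3/2) = 2248.09100
γ₁ = μ₃/σ³ = 1658.7 / 2248.09100 ≈ 0.7378

0.7378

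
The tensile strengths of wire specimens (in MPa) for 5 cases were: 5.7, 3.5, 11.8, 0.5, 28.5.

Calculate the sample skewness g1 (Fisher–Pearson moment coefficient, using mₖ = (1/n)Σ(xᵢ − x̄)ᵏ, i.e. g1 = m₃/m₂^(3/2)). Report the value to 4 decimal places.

x̄ = (5.7 + 3.5 + 11.8 + 0.5 + 28.5) / 5 = 10.0000
deviations (xᵢ − x̄): -4.3000, -6.5000, 1.8000, -9.5000, 18.5000
Σ(xᵢ − x̄)² = 496.4800 ⇒ m₂ = 496.4800/5 = 99.29600
Σ(xᵢ − x̄)³ = 5125.9500 ⇒ m₃ = 5125.9500/5 = 1025.19000
m₂^(3/2) = 99.29600^(1.5) = 989.45861
g1 = m₃ / m₂^(3/2) = 1025.19000 / 989.45861 ≈ 1.0361

1.0361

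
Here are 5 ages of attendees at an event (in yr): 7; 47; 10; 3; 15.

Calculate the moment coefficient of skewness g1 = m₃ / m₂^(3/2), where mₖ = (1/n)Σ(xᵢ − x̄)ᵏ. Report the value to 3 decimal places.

x̄ = (7 + 47 + 10 + 3 + 15) / 5 = 16.4000
deviations (xᵢ − x̄): -9.4000, 30.6000, -6.4000, -13.4000, -1.4000
Σ(xᵢ − x̄)² = 1247.2000 ⇒ m₂ = 1247.2000/5 = 249.44000
Σ(xᵢ − x̄)³ = 25151.0400 ⇒ m₃ = 25151.0400/5 = 5030.20800
m₂^(3/2) = 249.44000^(1.5) = 3939.57295
g1 = m₃ / m₂^(3/2) = 5030.20800 / 3939.57295 ≈ 1.277

1.277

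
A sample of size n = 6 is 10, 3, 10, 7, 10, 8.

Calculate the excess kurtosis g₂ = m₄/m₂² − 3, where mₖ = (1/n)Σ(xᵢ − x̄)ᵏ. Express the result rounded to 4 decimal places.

-0.1994

x̄ = 8.0000
Σ(xᵢ − x̄)² = 38.0000 ⇒ m₂ = 6.33333
Σ(xᵢ − x̄)⁴ = 674.0000 ⇒ m₄ = 112.33333
m₂² = 40.11111
g₂ = m₄/m₂² − 3 = 2.80055 − 3 ≈ -0.1994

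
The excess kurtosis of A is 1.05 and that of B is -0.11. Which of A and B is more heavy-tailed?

A

Higher excess kurtosis ⇒ heavier tails relative to the normal distribution.
1.05 vs -0.11: the larger is 1.05, so A has heavier tails. (A is leptokurtic — heavier-than-normal tails; the other is platykurtic.)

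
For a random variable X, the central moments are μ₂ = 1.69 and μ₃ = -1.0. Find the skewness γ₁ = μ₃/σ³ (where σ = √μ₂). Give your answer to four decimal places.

σ = √μ₂ = √1.69 = 1.30000
σ³ = μ₂^(3/2) = 2.19700
γ₁ = μ₃/σ³ = -1.0 / 2.19700 ≈ -0.4552

-0.4552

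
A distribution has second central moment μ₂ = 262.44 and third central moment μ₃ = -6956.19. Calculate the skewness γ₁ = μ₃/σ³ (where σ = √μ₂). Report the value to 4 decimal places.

σ = √μ₂ = √262.44 = 16.20000
σ³ = μ₂^(3/2) = 4251.52800
γ₁ = μ₃/σ³ = -6956.19 / 4251.52800 ≈ -1.6362

-1.6362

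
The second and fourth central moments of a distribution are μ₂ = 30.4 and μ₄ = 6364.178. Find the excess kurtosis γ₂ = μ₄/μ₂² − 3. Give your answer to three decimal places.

μ₂² = 30.4² = 924.16000
μ₄/μ₂² = 6364.178 / 924.16000 = 6.88645
γ₂ = 6.88645 − 3 ≈ 3.886

3.886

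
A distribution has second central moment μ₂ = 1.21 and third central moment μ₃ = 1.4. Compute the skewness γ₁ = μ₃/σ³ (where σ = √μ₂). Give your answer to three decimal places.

σ = √μ₂ = √1.21 = 1.10000
σ³ = μ₂^(3/2) = 1.33100
γ₁ = μ₃/σ³ = 1.4 / 1.33100 ≈ 1.052

1.052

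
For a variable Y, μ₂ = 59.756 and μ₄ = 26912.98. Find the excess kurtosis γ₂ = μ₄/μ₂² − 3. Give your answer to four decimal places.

4.5370

μ₂² = 59.756² = 3570.77954
μ₄/μ₂² = 26912.98 / 3570.77954 = 7.53700
γ₂ = 7.53700 − 3 ≈ 4.5370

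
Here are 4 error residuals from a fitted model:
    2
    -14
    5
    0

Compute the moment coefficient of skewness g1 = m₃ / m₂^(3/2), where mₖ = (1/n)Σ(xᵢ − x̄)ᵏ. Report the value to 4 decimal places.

x̄ = (2 - 14 + 5 + 0) / 4 = -1.7500
deviations (xᵢ − x̄): 3.7500, -12.2500, 6.7500, 1.7500
Σ(xᵢ − x̄)² = 212.7500 ⇒ m₂ = 212.7500/4 = 53.18750
Σ(xᵢ − x̄)³ = -1472.6250 ⇒ m₃ = -1472.6250/4 = -368.15625
m₂^(3/2) = 53.18750^(1.5) = 387.89516
g1 = m₃ / m₂^(3/2) = -368.15625 / 387.89516 ≈ -0.9491

-0.9491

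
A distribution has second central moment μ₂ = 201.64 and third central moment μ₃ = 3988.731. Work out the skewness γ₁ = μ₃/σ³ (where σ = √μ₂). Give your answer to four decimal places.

σ = √μ₂ = √201.64 = 14.20000
σ³ = μ₂^(3/2) = 2863.28800
γ₁ = μ₃/σ³ = 3988.731 / 2863.28800 ≈ 1.3931

1.3931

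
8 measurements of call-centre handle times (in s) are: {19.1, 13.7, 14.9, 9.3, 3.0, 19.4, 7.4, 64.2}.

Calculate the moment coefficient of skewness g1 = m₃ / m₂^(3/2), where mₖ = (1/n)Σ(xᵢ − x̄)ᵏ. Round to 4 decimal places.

1.8755

x̄ = (19.1 + 13.7 + 14.9 + 9.3 + 3.0 + 19.4 + 7.4 + 64.2) / 8 = 18.8750
deviations (xᵢ − x̄): 0.2250, -5.1750, -3.9750, -9.5750, -15.8750, 0.5250, -11.4750, 45.3250
Σ(xᵢ − x̄)² = 2572.6350 ⇒ m₂ = 2572.6350/8 = 321.57938
Σ(xᵢ − x̄)³ = 86522.8598 ⇒ m₃ = 86522.8598/8 = 10815.35747
m₂^(3/2) = 321.57938^(1.5) = 5766.76535
g1 = m₃ / m₂^(3/2) = 10815.35747 / 5766.76535 ≈ 1.8755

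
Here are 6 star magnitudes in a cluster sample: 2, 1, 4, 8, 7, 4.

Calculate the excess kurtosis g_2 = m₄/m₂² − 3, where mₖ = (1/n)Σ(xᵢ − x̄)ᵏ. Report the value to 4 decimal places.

x̄ = 4.3333
Σ(xᵢ − x̄)² = 37.3333 ⇒ m₂ = 6.22222
Σ(xᵢ − x̄)⁴ = 384.4444 ⇒ m₄ = 64.07407
m₂² = 38.71605
g_2 = m₄/m₂² − 3 = 1.65497 − 3 ≈ -1.3450

-1.3450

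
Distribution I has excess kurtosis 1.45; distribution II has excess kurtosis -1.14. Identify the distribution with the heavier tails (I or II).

I

Higher excess kurtosis ⇒ heavier tails relative to the normal distribution.
1.45 vs -1.14: the larger is 1.45, so I has heavier tails. (I is leptokurtic — heavier-than-normal tails; the other is platykurtic.)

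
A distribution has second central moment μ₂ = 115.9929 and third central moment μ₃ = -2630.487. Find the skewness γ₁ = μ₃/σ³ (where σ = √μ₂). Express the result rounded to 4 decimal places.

-2.1057

σ = √μ₂ = √115.9929 = 10.77000
σ³ = μ₂^(3/2) = 1249.24353
γ₁ = μ₃/σ³ = -2630.487 / 1249.24353 ≈ -2.1057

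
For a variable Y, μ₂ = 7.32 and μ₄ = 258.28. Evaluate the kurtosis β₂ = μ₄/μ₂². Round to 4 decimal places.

μ₂² = 7.32² = 53.58240
μ₄/μ₂² = 258.28 / 53.58240 = 4.82024
β₂ ≈ 4.8202

4.8202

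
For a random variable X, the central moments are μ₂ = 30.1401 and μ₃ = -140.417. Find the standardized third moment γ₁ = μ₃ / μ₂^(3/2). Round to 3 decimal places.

σ = √μ₂ = √30.1401 = 5.49000
σ³ = μ₂^(3/2) = 165.46915
γ₁ = μ₃/σ³ = -140.417 / 165.46915 ≈ -0.849

-0.849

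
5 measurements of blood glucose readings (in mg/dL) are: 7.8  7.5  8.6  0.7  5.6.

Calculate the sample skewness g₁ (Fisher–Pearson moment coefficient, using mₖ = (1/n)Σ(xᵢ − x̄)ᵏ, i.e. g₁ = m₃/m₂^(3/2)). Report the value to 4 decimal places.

-1.1023

x̄ = (7.8 + 7.5 + 8.6 + 0.7 + 5.6) / 5 = 6.0400
deviations (xᵢ − x̄): 1.7600, 1.4600, 2.5600, -5.3400, -0.4400
Σ(xᵢ − x̄)² = 40.4920 ⇒ m₂ = 40.4920/5 = 8.09840
Σ(xᵢ − x̄)³ = -127.0174 ⇒ m₃ = -127.0174/5 = -25.40347
m₂^(3/2) = 8.09840^(1.5) = 23.04617
g₁ = m₃ / m₂^(3/2) = -25.40347 / 23.04617 ≈ -1.1023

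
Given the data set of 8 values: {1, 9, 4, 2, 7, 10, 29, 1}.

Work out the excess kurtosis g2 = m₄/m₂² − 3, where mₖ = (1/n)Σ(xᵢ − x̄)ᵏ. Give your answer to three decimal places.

1.605

x̄ = 7.8750
Σ(xᵢ − x̄)² = 596.8750 ⇒ m₂ = 74.60938
Σ(xᵢ − x̄)⁴ = 205060.4629 ⇒ m₄ = 25632.55786
m₂² = 5566.55884
g2 = m₄/m₂² − 3 = 4.60474 − 3 ≈ 1.605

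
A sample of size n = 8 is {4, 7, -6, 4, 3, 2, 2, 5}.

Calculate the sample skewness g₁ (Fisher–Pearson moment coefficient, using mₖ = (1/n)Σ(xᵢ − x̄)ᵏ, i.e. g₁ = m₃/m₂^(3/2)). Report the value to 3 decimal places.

x̄ = (4 + 7 - 6 + 4 + 3 + 2 + 2 + 5) / 8 = 2.6250
deviations (xᵢ − x̄): 1.3750, 4.3750, -8.6250, 1.3750, 0.3750, -0.6250, -0.6250, 2.3750
Σ(xᵢ − x̄)² = 103.8750 ⇒ m₂ = 103.8750/8 = 12.98438
Σ(xᵢ − x̄)³ = -539.7188 ⇒ m₃ = -539.7188/8 = -67.46484
m₂^(3/2) = 12.98438^(1.5) = 46.78769
g₁ = m₃ / m₂^(3/2) = -67.46484 / 46.78769 ≈ -1.442

-1.442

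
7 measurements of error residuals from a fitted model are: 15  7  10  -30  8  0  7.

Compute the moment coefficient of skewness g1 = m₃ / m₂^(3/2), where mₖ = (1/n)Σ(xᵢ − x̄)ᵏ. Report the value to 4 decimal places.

x̄ = (15 + 7 + 10 - 30 + 8 + 0 + 7) / 7 = 2.4286
deviations (xᵢ − x̄): 12.5714, 4.5714, 7.5714, -32.4286, 5.5714, -2.4286, 4.5714
Σ(xᵢ − x̄)² = 1345.7143 ⇒ m₂ = 1345.7143/7 = 192.24490
Σ(xᵢ − x̄)³ = -31331.7551 ⇒ m₃ = -31331.7551/7 = -4475.96501
m₂^(3/2) = 192.24490^(1.5) = 2665.52177
g1 = m₃ / m₂^(3/2) = -4475.96501 / 2665.52177 ≈ -1.6792

-1.6792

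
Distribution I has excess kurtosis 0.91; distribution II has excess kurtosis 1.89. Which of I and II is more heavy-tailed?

Higher excess kurtosis ⇒ heavier tails relative to the normal distribution.
0.91 vs 1.89: the larger is 1.89, so II has heavier tails.

II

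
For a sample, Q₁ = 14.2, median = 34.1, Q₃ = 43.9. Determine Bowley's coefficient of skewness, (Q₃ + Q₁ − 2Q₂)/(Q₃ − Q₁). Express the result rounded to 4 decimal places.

-0.3401

numerator: Q₃ + Q₁ − 2Q₂ = 43.9 + 14.2 − 2×34.1 = -10.1000
denominator: Q₃ − Q₁ = 43.9 − 14.2 = 29.7000
Bowley skewness = -10.1000 / 29.7000 ≈ -0.3401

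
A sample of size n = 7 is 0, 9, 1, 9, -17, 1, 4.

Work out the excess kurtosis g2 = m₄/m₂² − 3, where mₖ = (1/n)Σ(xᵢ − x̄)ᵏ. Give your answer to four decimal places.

x̄ = 1.0000
Σ(xᵢ − x̄)² = 462.0000 ⇒ m₂ = 66.00000
Σ(xᵢ − x̄)⁴ = 113250.0000 ⇒ m₄ = 16178.57143
m₂² = 4356.00000
g2 = m₄/m₂² − 3 = 3.71409 − 3 ≈ 0.7141

0.7141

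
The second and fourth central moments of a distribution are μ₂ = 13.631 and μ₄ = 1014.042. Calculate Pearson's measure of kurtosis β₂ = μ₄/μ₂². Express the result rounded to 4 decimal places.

5.4576

μ₂² = 13.631² = 185.80416
μ₄/μ₂² = 1014.042 / 185.80416 = 5.45758
β₂ ≈ 5.4576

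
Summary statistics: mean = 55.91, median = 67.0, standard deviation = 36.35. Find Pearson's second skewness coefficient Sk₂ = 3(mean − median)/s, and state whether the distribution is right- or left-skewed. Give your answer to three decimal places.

Sk₂ = 3(55.91 − 67.0) / 36.35 = 3 × -11.0900 / 36.35
    = -33.2700 / 36.35 ≈ -0.915
Sk₂ < 0 ⇒ mean < median ⇒ left-skewed (negative skew).

-0.915, left-skewed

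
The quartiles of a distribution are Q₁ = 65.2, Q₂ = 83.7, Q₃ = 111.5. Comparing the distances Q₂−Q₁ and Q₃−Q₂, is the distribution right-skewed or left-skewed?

right-skewed

Q₂ − Q₁ = 18.5;  Q₃ − Q₂ = 27.8
Q₃ − Q₂ > Q₂ − Q₁ ⇒ the upper half is more spread out ⇒ right-skewed.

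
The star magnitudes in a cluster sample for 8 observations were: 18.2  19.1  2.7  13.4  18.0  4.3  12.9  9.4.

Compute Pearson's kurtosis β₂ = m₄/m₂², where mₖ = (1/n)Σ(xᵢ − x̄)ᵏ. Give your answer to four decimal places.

1.7316

x̄ = 12.2500
Σ(xᵢ − x̄)² = 279.6600 ⇒ m₂ = 34.95750
Σ(xᵢ − x̄)⁴ = 16928.5415 ⇒ m₄ = 2116.06768
m₂² = 1222.02681
β₂ = m₄/m₂² = 2116.06768 / 1222.02681 ≈ 1.7316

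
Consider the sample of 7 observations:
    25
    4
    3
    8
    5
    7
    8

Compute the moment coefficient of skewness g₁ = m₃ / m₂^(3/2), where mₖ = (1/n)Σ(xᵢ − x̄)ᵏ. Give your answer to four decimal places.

1.7546

x̄ = (25 + 4 + 3 + 8 + 5 + 7 + 8) / 7 = 8.5714
deviations (xᵢ − x̄): 16.4286, -4.5714, -5.5714, -0.5714, -3.5714, -1.5714, -0.5714
Σ(xᵢ − x̄)² = 337.7143 ⇒ m₂ = 337.7143/7 = 48.24490
Σ(xᵢ − x̄)³ = 4115.7551 ⇒ m₃ = 4115.7551/7 = 587.96501
m₂^(3/2) = 48.24490^(1.5) = 335.10205
g₁ = m₃ / m₂^(3/2) = 587.96501 / 335.10205 ≈ 1.7546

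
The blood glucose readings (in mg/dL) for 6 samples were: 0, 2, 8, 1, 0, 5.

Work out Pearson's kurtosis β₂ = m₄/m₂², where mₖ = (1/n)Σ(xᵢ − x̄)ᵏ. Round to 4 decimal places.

2.1580

x̄ = 2.6667
Σ(xᵢ − x̄)² = 51.3333 ⇒ m₂ = 8.55556
Σ(xᵢ − x̄)⁴ = 947.7778 ⇒ m₄ = 157.96296
m₂² = 73.19753
β₂ = m₄/m₂² = 157.96296 / 73.19753 ≈ 2.1580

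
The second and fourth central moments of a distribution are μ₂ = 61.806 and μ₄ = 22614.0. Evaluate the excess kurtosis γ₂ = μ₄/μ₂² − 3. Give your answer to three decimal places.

2.920

μ₂² = 61.806² = 3819.98164
μ₄/μ₂² = 22614.0 / 3819.98164 = 5.91992
γ₂ = 5.91992 − 3 ≈ 2.920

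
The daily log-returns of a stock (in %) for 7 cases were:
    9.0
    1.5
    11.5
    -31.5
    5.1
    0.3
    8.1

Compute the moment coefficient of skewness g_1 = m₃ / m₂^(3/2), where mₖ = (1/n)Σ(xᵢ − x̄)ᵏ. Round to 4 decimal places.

x̄ = (9.0 + 1.5 + 11.5 - 31.5 + 5.1 + 0.3 + 8.1) / 7 = 0.5714
deviations (xᵢ − x̄): 8.4286, 0.9286, 10.9286, -32.0714, 4.5286, -0.2714, 7.5286
Σ(xᵢ − x̄)² = 1297.1743 ⇒ m₂ = 1297.1743/7 = 185.31061
Σ(xᵢ − x̄)³ = -30563.5395 ⇒ m₃ = -30563.5395/7 = -4366.21992
m₂^(3/2) = 185.31061^(1.5) = 2522.61188
g_1 = m₃ / m₂^(3/2) = -4366.21992 / 2522.61188 ≈ -1.7308

-1.7308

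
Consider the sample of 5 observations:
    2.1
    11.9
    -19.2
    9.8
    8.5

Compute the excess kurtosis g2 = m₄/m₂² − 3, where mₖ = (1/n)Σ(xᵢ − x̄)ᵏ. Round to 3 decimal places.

-0.172

x̄ = 2.6200
Σ(xᵢ − x̄)² = 648.6280 ⇒ m₂ = 129.72560
Σ(xᵢ − x̄)⁴ = 237952.5084 ⇒ m₄ = 47590.50169
m₂² = 16828.73130
g2 = m₄/m₂² − 3 = 2.82793 − 3 ≈ -0.172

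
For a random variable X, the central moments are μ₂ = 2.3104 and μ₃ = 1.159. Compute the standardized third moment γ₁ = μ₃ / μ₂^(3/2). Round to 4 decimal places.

σ = √μ₂ = √2.3104 = 1.52000
σ³ = μ₂^(3/2) = 3.51181
γ₁ = μ₃/σ³ = 1.159 / 3.51181 ≈ 0.3300

0.3300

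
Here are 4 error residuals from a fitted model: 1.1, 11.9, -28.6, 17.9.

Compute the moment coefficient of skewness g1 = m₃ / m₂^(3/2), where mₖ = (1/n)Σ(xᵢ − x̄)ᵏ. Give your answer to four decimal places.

x̄ = (1.1 + 11.9 - 28.6 + 17.9) / 4 = 0.5750
deviations (xᵢ − x̄): 0.5250, 11.3250, -29.1750, 17.3250
Σ(xᵢ − x̄)² = 1279.8675 ⇒ m₂ = 1279.8675/4 = 319.96688
Σ(xᵢ − x̄)³ = -18180.3589 ⇒ m₃ = -18180.3589/4 = -4545.08972
m₂^(3/2) = 319.96688^(1.5) = 5723.44521
g1 = m₃ / m₂^(3/2) = -4545.08972 / 5723.44521 ≈ -0.7941

-0.7941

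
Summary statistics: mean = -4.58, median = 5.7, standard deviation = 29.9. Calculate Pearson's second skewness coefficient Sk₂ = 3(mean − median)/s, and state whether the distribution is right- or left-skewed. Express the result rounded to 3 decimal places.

Sk₂ = 3(-4.58 − 5.7) / 29.9 = 3 × -10.2800 / 29.9
    = -30.8400 / 29.9 ≈ -1.031
Sk₂ < 0 ⇒ mean < median ⇒ left-skewed (negative skew).

-1.031, left-skewed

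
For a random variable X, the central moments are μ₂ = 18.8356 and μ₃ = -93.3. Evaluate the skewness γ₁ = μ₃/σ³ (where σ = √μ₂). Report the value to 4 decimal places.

-1.1413

σ = √μ₂ = √18.8356 = 4.34000
σ³ = μ₂^(3/2) = 81.74650
γ₁ = μ₃/σ³ = -93.3 / 81.74650 ≈ -1.1413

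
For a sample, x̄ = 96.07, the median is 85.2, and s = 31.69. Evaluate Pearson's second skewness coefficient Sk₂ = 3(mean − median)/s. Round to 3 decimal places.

1.029

Sk₂ = 3(96.07 − 85.2) / 31.69 = 3 × 10.8700 / 31.69
    = 32.6100 / 31.69 ≈ 1.029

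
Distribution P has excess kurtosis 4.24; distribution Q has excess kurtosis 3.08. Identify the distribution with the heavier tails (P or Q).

Higher excess kurtosis ⇒ heavier tails relative to the normal distribution.
4.24 vs 3.08: the larger is 4.24, so P has heavier tails.

P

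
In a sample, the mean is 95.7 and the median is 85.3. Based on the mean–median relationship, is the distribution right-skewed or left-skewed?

mean − median = 95.7 − 85.3 = 10.4
mean > median ⇒ the longer tail is on the right ⇒ right-skewed (positively skewed).

right-skewed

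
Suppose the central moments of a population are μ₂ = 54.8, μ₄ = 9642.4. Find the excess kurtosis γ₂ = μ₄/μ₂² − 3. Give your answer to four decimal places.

μ₂² = 54.8² = 3003.04000
μ₄/μ₂² = 9642.4 / 3003.04000 = 3.21088
γ₂ = 3.21088 − 3 ≈ 0.2109

0.2109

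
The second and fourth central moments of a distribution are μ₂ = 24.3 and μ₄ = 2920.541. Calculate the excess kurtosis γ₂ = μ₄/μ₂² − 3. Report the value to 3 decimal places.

μ₂² = 24.3² = 590.49000
μ₄/μ₂² = 2920.541 / 590.49000 = 4.94596
γ₂ = 4.94596 − 3 ≈ 1.946

1.946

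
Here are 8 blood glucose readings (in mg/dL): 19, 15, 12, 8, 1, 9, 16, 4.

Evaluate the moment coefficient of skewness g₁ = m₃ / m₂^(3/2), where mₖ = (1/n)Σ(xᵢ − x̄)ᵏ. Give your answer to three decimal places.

x̄ = (19 + 15 + 12 + 8 + 1 + 9 + 16 + 4) / 8 = 10.5000
deviations (xᵢ − x̄): 8.5000, 4.5000, 1.5000, -2.5000, -9.5000, -1.5000, 5.5000, -6.5000
Σ(xᵢ − x̄)² = 266.0000 ⇒ m₂ = 266.0000/8 = 33.25000
Σ(xᵢ − x̄)³ = -276.0000 ⇒ m₃ = -276.0000/8 = -34.50000
m₂^(3/2) = 33.25000^(1.5) = 191.72885
g₁ = m₃ / m₂^(3/2) = -34.50000 / 191.72885 ≈ -0.180

-0.180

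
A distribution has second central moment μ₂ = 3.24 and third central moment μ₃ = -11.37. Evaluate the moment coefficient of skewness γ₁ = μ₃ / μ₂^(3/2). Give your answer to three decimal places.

-1.950

σ = √μ₂ = √3.24 = 1.80000
σ³ = μ₂^(3/2) = 5.83200
γ₁ = μ₃/σ³ = -11.37 / 5.83200 ≈ -1.950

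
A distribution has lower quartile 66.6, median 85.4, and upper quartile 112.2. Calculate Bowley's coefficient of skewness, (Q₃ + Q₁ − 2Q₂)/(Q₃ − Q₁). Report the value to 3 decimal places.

numerator: Q₃ + Q₁ − 2Q₂ = 112.2 + 66.6 − 2×85.4 = 8.0000
denominator: Q₃ − Q₁ = 112.2 − 66.6 = 45.6000
Bowley skewness = 8.0000 / 45.6000 ≈ 0.175

0.175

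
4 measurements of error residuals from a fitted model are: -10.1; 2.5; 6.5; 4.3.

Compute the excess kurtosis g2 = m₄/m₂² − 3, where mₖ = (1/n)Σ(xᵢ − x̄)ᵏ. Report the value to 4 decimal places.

-0.7865

x̄ = 0.8000
Σ(xᵢ − x̄)² = 166.4400 ⇒ m₂ = 41.61000
Σ(xᵢ − x̄)⁴ = 15329.8308 ⇒ m₄ = 3832.45770
m₂² = 1731.39210
g2 = m₄/m₂² − 3 = 2.21351 − 3 ≈ -0.7865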